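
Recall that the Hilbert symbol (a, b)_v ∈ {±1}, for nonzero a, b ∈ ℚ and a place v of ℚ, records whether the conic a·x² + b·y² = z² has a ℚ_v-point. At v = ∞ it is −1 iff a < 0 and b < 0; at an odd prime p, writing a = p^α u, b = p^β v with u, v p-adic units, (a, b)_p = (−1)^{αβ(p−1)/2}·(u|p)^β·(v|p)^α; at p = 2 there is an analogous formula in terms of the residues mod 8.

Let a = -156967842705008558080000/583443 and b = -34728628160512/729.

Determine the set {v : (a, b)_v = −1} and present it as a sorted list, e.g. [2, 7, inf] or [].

[2, 3, 53, inf]

(a, b) ≡ (-246, -1378) mod (ℚ^×)²; places V = {2, 3, 5, 7, 11, 13, 41, 53, ∞}.
(a,b)_41: α=3, u≡34; β=2, v≡39 (mod 41); (34|41)=-1, (39|41)=+1; sign (−1)^0·-1^2·+1^3 = +1.
(a,b)_5: α=4, u≡4; β=0, v≡2 (mod 5); (4|5)=+1, (2|5)=-1; sign (−1)^0·+1^0·-1^4 = +1.
(a,b)_∞: sgn(-246)=−, sgn(-1378)=−, so -1.
(a,b)_7: α=-4, u≡5; β=0, v≡1 (mod 7); (5|7)=-1, (1|7)=+1; sign (−1)^0·-1^0·+1^-4 = +1.
(a,b)_53: α=2, u≡23; β=1, v≡48 (mod 53); (23|53)=-1, (48|53)=-1; sign (−1)^0·-1^1·-1^2 = -1.
(a,b)_3: α=-5, u≡2; β=-6, v≡2 (mod 3); (2|3)=-1, (2|3)=-1; sign (−1)^0·-1^-6·-1^-5 = -1.
(a,b)_2: α=19, β=11; u≡5, v≡7 (mod 8); ε(u)ε(v)=0·1, αω(v)=19·0, βω(u)=11·1; sum ≡ 1  ⇒  -1.
(a,b)_13: α=2, u≡3; β=1, v≡7 (mod 13); (3|13)=+1, (7|13)=-1; sign (−1)^0·+1^1·-1^2 = +1.
(a,b)_11: α=4, u≡10; β=4, v≡2 (mod 11); (10|11)=-1, (2|11)=-1; sign (−1)^0·-1^4·-1^4 = +1.
(-246, -1378 / ℚ) ramifies at {2, 3, 53, ∞}: a division algebra.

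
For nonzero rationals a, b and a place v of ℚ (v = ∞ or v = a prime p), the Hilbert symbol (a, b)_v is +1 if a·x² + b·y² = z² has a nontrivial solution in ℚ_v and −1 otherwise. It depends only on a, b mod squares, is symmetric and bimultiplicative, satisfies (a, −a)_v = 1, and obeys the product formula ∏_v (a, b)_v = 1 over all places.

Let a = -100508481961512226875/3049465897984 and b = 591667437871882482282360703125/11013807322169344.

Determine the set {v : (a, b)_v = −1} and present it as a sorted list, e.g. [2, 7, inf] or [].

Mod squares: a ≡ -323, b ≡ 482885. Check v ∈ {∞, 2, 3, 5, 7, 11, 13, 17, 19, 23, 37, 41, 47}.
v=23: a=23^0·(≡21), b=23^1·(≡5) mod 23; (21|23)=-1, (5|23)=-1; (−1)^{0·1·11}·(-1)^1·(-1)^0 = -1.
v=13: a=13^2·(≡8), b=13^3·(≡3) mod 13; (8|13)=-1, (3|13)=+1; (−1)^{2·3·6}·(-1)^3·(+1)^2 = -1.
v=17: a=17^1·(≡1), b=17^1·(≡2) mod 17; (1|17)=+1, (2|17)=+1; (−1)^{1·1·8}·(+1)^1·(+1)^1 = +1.
v=7: a=7^2·(≡5), b=7^-2·(≡2) mod 7; (5|7)=-1, (2|7)=+1; (−1)^{2·-2·3}·(-1)^-2·(+1)^2 = +1.
v=19: a=19^1·(≡2), b=19^1·(≡12) mod 19; (2|19)=-1, (12|19)=-1; (−1)^{1·1·9}·(-1)^1·(-1)^1 = -1.
v=47: a=47^4·(≡1), b=47^6·(≡6) mod 47; (1|47)=+1, (6|47)=+1; (−1)^{4·6·23}·(+1)^6·(+1)^4 = +1.
v=41: a=41^-2·(≡9), b=41^0·(≡22) mod 41; (9|41)=+1, (22|41)=-1; (−1)^{-2·0·20}·(+1)^0·(-1)^-2 = +1.
v=3: a=3^2·(≡1), b=3^16·(≡2) mod 3; (1|3)=+1, (2|3)=-1; (−1)^{2·16·1}·(+1)^16·(-1)^2 = +1.
v=2: v_2(a)=-10, v_2(b)=-20; units ≡ 5, 5 (mod 8); ε·ε+αω+βω = 0·0+-10·1+-20·1 ≡ 0  ⇒  (a,b)_2 = +1.
v=37: a=37^2·(≡26), b=37^0·(≡35) mod 37; (26|37)=+1, (35|37)=-1; (−1)^{2·0·18}·(+1)^0·(-1)^2 = +1.
v=11: a=11^-6·(≡10), b=11^-8·(≡10) mod 11; (10|11)=-1, (10|11)=-1; (−1)^{-6·-8·5}·(-1)^-8·(-1)^-6 = +1.
v=5: a=5^4·(≡3), b=5^7·(≡3) mod 5; (3|5)=-1, (3|5)=-1; (−1)^{4·7·2}·(-1)^7·(-1)^4 = -1.
v=∞: -323 < 0 and 482885 > 0  ⇒  (a,b)_∞ = +1.
Ram(-323, 482885) = {5, 13, 19, 23}; no ℚ_5-point on the conic.

[5, 13, 19, 23]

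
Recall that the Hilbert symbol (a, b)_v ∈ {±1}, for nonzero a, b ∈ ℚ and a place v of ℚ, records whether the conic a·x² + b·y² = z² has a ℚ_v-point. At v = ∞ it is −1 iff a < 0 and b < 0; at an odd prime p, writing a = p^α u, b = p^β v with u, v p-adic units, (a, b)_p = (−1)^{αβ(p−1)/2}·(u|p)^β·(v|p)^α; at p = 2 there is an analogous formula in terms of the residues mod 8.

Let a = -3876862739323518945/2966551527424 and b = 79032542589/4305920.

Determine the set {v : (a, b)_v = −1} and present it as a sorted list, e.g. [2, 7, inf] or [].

[3, 11]

(a, b) ≡ (-2145, 105) mod (ℚ^×)²; places V = {2, 3, 5, 7, 11, 13, 29, ∞}.
(a,b)_7: α=2, u≡2; β=1, v≡1 (mod 7); (2|7)=+1, (1|7)=+1; sign (−1)^0·+1^1·+1^2 = +1.
(a,b)_29: α=-4, u≡4; β=-2, v≡15 (mod 29); (4|29)=+1, (15|29)=-1; sign (−1)^0·+1^-2·-1^-4 = +1.
(a,b)_2: α=-22, β=-10; u≡7, v≡1 (mod 8); ε(u)ε(v)=1·0, αω(v)=-22·0, βω(u)=-10·0; sum ≡ 0  ⇒  +1.
(a,b)_11: α=7, u≡5; β=4, v≡7 (mod 11); (5|11)=+1, (7|11)=-1; sign (−1)^0·+1^4·-1^7 = -1.
(a,b)_∞: sgn(-2145)=−, sgn(105)=+, so +1.
(a,b)_5: α=1, u≡4; β=-1, v≡1 (mod 5); (4|5)=+1, (1|5)=+1; sign (−1)^0·+1^-1·+1^1 = +1.
(a,b)_13: α=5, u≡3; β=4, v≡1 (mod 13); (3|13)=+1, (1|13)=+1; sign (−1)^0·+1^4·+1^5 = +1.
(a,b)_3: α=7, u≡2; β=3, v≡2 (mod 3); (2|3)=-1, (2|3)=-1; sign (−1)^1·-1^3·-1^7 = -1.
Ram(-2145, 105) = {3, 11}; no ℚ_3-point on the conic.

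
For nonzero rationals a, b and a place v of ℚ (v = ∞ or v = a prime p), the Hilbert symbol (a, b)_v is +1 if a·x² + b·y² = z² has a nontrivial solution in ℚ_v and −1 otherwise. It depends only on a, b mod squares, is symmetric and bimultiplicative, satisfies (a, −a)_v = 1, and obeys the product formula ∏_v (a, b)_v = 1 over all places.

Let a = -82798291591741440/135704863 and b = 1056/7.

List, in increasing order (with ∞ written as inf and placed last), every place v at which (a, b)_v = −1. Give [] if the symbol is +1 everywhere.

[2, 3, 5, 7]

(a, b) ≡ (-105, 462) mod (ℚ^×)²; places V = {2, 3, 5, 7, 11, 13, 17, 37, 41, ∞}.
(a,b)_37: α=-2, u≡32; β=0, v≡24 (mod 37); (32|37)=-1, (24|37)=-1; sign (−1)^0·-1^0·-1^-2 = +1.
(a,b)_17: α=-2, u≡12; β=0, v≡10 (mod 17); (12|17)=-1, (10|17)=-1; sign (−1)^0·-1^0·-1^-2 = +1.
(a,b)_2: α=14, β=5; u≡7, v≡7 (mod 8); ε(u)ε(v)=1·1, αω(v)=14·0, βω(u)=5·0; sum ≡ 1  ⇒  -1.
(a,b)_3: α=5, u≡1; β=1, v≡1 (mod 3); (1|3)=+1, (1|3)=+1; sign (−1)^1·+1^1·+1^5 = -1.
(a,b)_11: α=4, u≡3; β=1, v≡9 (mod 11); (3|11)=+1, (9|11)=+1; sign (−1)^0·+1^1·+1^4 = +1.
(a,b)_∞: sgn(-105)=−, sgn(462)=+, so +1.
(a,b)_41: α=2, u≡31; β=0, v≡22 (mod 41); (31|41)=+1, (22|41)=-1; sign (−1)^0·+1^0·-1^2 = +1.
(a,b)_13: α=2, u≡3; β=0, v≡6 (mod 13); (3|13)=+1, (6|13)=-1; sign (−1)^0·+1^0·-1^2 = +1.
(a,b)_5: α=1, u≡4; β=0, v≡3 (mod 5); (4|5)=+1, (3|5)=-1; sign (−1)^0·+1^0·-1^1 = -1.
(a,b)_7: α=-3, u≡6; β=-1, v≡6 (mod 7); (6|7)=-1, (6|7)=-1; sign (−1)^1·-1^-1·-1^-3 = -1.
Ram(-105, 462) = {2, 3, 5, 7}; no ℚ_2-point on the conic.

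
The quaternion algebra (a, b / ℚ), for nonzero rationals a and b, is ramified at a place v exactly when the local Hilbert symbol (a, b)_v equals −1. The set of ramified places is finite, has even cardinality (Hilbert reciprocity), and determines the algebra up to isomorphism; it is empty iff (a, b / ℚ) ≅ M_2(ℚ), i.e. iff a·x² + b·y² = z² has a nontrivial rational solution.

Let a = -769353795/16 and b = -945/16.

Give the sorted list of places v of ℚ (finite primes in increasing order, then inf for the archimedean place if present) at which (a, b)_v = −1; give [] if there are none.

[3, inf]

(a, b) ≡ (-1995, -105) mod (ℚ^×)²; places V = {2, 3, 5, 7, 19, 23, ∞}.
(a,b)_2: α=-4, β=-4; u≡5, v≡7 (mod 8); ε(u)ε(v)=0·1, αω(v)=-4·0, βω(u)=-4·1; sum ≡ 0  ⇒  +1.
(a,b)_19: α=1, u≡6; β=0, v≡11 (mod 19); (6|19)=+1, (11|19)=+1; sign (−1)^0·+1^0·+1^1 = +1.
(a,b)_23: α=2, u≡6; β=0, v≡20 (mod 23); (6|23)=+1, (20|23)=-1; sign (−1)^0·+1^0·-1^2 = +1.
(a,b)_5: α=1, u≡1; β=1, v≡1 (mod 5); (1|5)=+1, (1|5)=+1; sign (−1)^0·+1^1·+1^1 = +1.
(a,b)_∞: sgn(-1995)=−, sgn(-105)=−, so -1.
(a,b)_7: α=1, u≡4; β=1, v≡6 (mod 7); (4|7)=+1, (6|7)=-1; sign (−1)^1·+1^1·-1^1 = +1.
(a,b)_3: α=7, u≡1; β=3, v≡1 (mod 3); (1|3)=+1, (1|3)=+1; sign (−1)^1·+1^3·+1^7 = -1.
|Ram(-1995, -105)| = 2, even; anisotropic at {3, ∞}.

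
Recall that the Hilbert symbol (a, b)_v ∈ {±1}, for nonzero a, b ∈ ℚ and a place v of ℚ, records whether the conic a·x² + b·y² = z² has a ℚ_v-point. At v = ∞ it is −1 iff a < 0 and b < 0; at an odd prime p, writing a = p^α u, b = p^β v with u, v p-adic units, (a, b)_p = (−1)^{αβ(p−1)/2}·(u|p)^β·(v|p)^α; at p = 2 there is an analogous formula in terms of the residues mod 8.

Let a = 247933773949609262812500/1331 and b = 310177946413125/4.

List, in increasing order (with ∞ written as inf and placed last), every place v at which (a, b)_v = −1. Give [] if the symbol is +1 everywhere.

(a, b) ≡ (939455, 21) mod (ℚ^×)²; places V = {2, 3, 5, 7, 11, 19, 29, 31, ∞}.
(a,b)_3: α=2, u≡2; β=5, v≡1 (mod 3); (2|3)=-1, (1|3)=+1; sign (−1)^0·-1^5·+1^2 = -1.
(a,b)_29: α=3, u≡10; β=2, v≡8 (mod 29); (10|29)=-1, (8|29)=-1; sign (−1)^0·-1^2·-1^3 = -1.
(a,b)_31: α=3, u≡10; β=2, v≡3 (mod 31); (10|31)=+1, (3|31)=-1; sign (−1)^0·+1^2·-1^3 = -1.
(a,b)_5: α=7, u≡4; β=4, v≡4 (mod 5); (4|5)=+1, (4|5)=+1; sign (−1)^0·+1^4·+1^7 = +1.
(a,b)_2: α=2, β=-2; u≡7, v≡5 (mod 8); ε(u)ε(v)=1·0, αω(v)=2·1, βω(u)=-2·0; sum ≡ 0  ⇒  +1.
(a,b)_7: α=2, u≡6; β=1, v≡6 (mod 7); (6|7)=-1, (6|7)=-1; sign (−1)^0·-1^1·-1^2 = -1.
(a,b)_19: α=5, u≡6; β=2, v≡10 (mod 19); (6|19)=+1, (10|19)=-1; sign (−1)^0·+1^2·-1^5 = -1.
(a,b)_11: α=-3, u≡5; β=0, v≡8 (mod 11); (5|11)=+1, (8|11)=-1; sign (−1)^0·+1^0·-1^-3 = -1.
(a,b)_∞: sgn(939455)=+, sgn(21)=+, so +1.
Ram(939455, 21) = {3, 7, 11, 19, 29, 31}; no ℚ_3-point on the conic.

[3, 7, 11, 19, 29, 31]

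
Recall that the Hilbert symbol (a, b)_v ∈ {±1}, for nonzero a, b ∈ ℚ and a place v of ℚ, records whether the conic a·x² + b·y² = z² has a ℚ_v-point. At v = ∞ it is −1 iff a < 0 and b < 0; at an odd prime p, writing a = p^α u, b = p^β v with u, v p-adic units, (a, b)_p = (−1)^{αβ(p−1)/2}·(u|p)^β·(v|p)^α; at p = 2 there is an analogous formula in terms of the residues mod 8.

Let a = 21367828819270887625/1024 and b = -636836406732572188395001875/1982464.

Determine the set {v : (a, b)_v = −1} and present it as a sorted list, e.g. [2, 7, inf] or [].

[5, 43]

(a, b) ≡ (216505, -2848803) mod (ℚ^×)²; places V = {2, 3, 5, 7, 11, 19, 23, 41, 43, 53, ∞}.
(a,b)_7: α=4, u≡2; β=6, v≡1 (mod 7); (2|7)=+1, (1|7)=+1; sign (−1)^0·+1^6·+1^4 = +1.
(a,b)_2: α=-10, β=-14; u≡1, v≡5 (mod 8); ε(u)ε(v)=0·0, αω(v)=-10·1, βω(u)=-14·0; sum ≡ 0  ⇒  +1.
(a,b)_43: α=3, u≡35; β=4, v≡33 (mod 43); (35|43)=+1, (33|43)=-1; sign (−1)^0·+1^4·-1^3 = -1.
(a,b)_5: α=3, u≡4; β=4, v≡3 (mod 5); (4|5)=+1, (3|5)=-1; sign (−1)^0·+1^4·-1^3 = -1.
(a,b)_53: α=1, u≡25; β=1, v≡25 (mod 53); (25|53)=+1, (25|53)=+1; sign (−1)^0·+1^1·+1^1 = +1.
(a,b)_23: α=2, u≡1; β=3, v≡21 (mod 23); (1|23)=+1, (21|23)=-1; sign (−1)^0·+1^3·-1^2 = +1.
(a,b)_∞: sgn(216505)=+, sgn(-2848803)=−, so +1.
(a,b)_11: α=0, u≡1; β=-2, v≡10 (mod 11); (1|11)=+1, (10|11)=-1; sign (−1)^0·+1^-2·-1^0 = +1.
(a,b)_19: α=1, u≡14; β=1, v≡7 (mod 19); (14|19)=-1, (7|19)=+1; sign (−1)^1·-1^1·+1^1 = +1.
(a,b)_3: α=0, u≡1; β=1, v≡1 (mod 3); (1|3)=+1, (1|3)=+1; sign (−1)^0·+1^1·+1^0 = +1.
(a,b)_41: α=2, u≡31; β=3, v≡38 (mod 41); (31|41)=+1, (38|41)=-1; sign (−1)^0·+1^3·-1^2 = +1.
Ram(216505, -2848803) = {5, 43}; no ℚ_5-point on the conic.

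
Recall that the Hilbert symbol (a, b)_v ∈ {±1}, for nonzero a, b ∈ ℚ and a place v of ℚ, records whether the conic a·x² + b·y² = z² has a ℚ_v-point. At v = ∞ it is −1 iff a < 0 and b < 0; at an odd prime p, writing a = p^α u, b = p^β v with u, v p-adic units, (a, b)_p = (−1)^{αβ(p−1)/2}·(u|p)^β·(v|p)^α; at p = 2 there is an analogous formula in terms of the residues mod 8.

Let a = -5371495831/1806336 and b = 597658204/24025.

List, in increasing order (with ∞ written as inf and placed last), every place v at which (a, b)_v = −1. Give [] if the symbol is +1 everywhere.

[13, 23]

(a, b) ≡ (-188071, 559) mod (ℚ^×)²; places V = {2, 3, 5, 7, 11, 13, 17, 23, 31, 37, 43, 47, ∞}.
(a,b)_3: α=-2, u≡2; β=0, v≡1 (mod 3); (2|3)=-1, (1|3)=+1; sign (−1)^0·-1^0·+1^-2 = +1.
(a,b)_31: α=0, u≡11; β=-2, v≡16 (mod 31); (11|31)=-1, (16|31)=+1; sign (−1)^0·-1^-2·+1^0 = +1.
(a,b)_17: α=1, u≡4; β=0, v≡4 (mod 17); (4|17)=+1, (4|17)=+1; sign (−1)^0·+1^0·+1^1 = +1.
(a,b)_11: α=0, u≡6; β=2, v≡5 (mod 11); (6|11)=-1, (5|11)=+1; sign (−1)^0·-1^2·+1^0 = +1.
(a,b)_37: α=1, u≡8; β=0, v≡26 (mod 37); (8|37)=-1, (26|37)=+1; sign (−1)^0·-1^0·+1^1 = +1.
(a,b)_5: α=0, u≡4; β=-2, v≡4 (mod 5); (4|5)=+1, (4|5)=+1; sign (−1)^0·+1^-2·+1^0 = +1.
(a,b)_2: α=-12, β=2; u≡1, v≡7 (mod 8); ε(u)ε(v)=0·1, αω(v)=-12·0, βω(u)=2·0; sum ≡ 0  ⇒  +1.
(a,b)_13: α=5, u≡11; β=1, v≡1 (mod 13); (11|13)=-1, (1|13)=+1; sign (−1)^0·-1^1·+1^5 = -1.
(a,b)_47: α=0, u≡23; β=2, v≡3 (mod 47); (23|47)=-1, (3|47)=+1; sign (−1)^0·-1^2·+1^0 = +1.
(a,b)_23: α=1, u≡19; β=0, v≡20 (mod 23); (19|23)=-1, (20|23)=-1; sign (−1)^0·-1^0·-1^1 = -1.
(a,b)_∞: sgn(-188071)=−, sgn(559)=+, so +1.
(a,b)_43: α=0, u≡36; β=1, v≡10 (mod 43); (36|43)=+1, (10|43)=+1; sign (−1)^0·+1^1·+1^0 = +1.
(a,b)_7: α=-2, u≡6; β=0, v≡3 (mod 7); (6|7)=-1, (3|7)=-1; sign (−1)^0·-1^0·-1^-2 = +1.
|Ram(-188071, 559)| = 2, even; anisotropic at {13, 23}.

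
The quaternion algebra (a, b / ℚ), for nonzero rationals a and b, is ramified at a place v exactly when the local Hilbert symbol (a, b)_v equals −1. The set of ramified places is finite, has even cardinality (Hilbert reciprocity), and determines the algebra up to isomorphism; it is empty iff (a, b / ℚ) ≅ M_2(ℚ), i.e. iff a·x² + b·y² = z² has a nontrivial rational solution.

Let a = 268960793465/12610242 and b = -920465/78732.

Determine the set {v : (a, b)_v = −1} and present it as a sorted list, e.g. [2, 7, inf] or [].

[2, 19]

Mod squares: a ≡ 1330, b ≡ -195. Check v ∈ {∞, 2, 3, 5, 7, 13, 17, 19, 31}.
v=2: v_2(a)=-1, v_2(b)=-2; units ≡ 1, 5 (mod 8); ε·ε+αω+βω = 0·0+-1·1+-2·0 ≡ 1  ⇒  (a,b)_2 = -1.
v=31: a=31^-2·(≡10), b=31^0·(≡21) mod 31; (10|31)=+1, (21|31)=-1; (−1)^{-2·0·15}·(+1)^0·(-1)^-2 = +1.
v=7: a=7^3·(≡1), b=7^2·(≡1) mod 7; (1|7)=+1, (1|7)=+1; (−1)^{3·2·3}·(+1)^2·(+1)^3 = +1.
v=5: a=5^1·(≡4), b=5^1·(≡1) mod 5; (4|5)=+1, (1|5)=+1; (−1)^{1·1·2}·(+1)^1·(+1)^1 = +1.
v=13: a=13^4·(≡1), b=13^1·(≡8) mod 13; (1|13)=+1, (8|13)=-1; (−1)^{4·1·6}·(+1)^1·(-1)^4 = +1.
v=3: a=3^-8·(≡1), b=3^-9·(≡1) mod 3; (1|3)=+1, (1|3)=+1; (−1)^{-8·-9·1}·(+1)^-9·(+1)^-8 = +1.
v=17: a=17^2·(≡4), b=17^2·(≡9) mod 17; (4|17)=+1, (9|17)=+1; (−1)^{2·2·8}·(+1)^2·(+1)^2 = +1.
v=19: a=19^1·(≡15), b=19^0·(≡12) mod 19; (15|19)=-1, (12|19)=-1; (−1)^{1·0·9}·(-1)^0·(-1)^1 = -1.
v=∞: 1330 > 0 and -195 < 0  ⇒  (a,b)_∞ = +1.
Ram(1330, -195) = {2, 19}; no ℚ_2-point on the conic.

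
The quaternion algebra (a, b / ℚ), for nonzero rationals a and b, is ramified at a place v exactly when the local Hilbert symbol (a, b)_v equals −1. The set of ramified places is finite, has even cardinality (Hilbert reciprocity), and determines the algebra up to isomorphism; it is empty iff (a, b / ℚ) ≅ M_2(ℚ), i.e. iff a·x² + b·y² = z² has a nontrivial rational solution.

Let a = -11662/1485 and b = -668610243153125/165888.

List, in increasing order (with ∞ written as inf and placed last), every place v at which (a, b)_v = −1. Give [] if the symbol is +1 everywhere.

Mod squares: a ≡ -39270, b ≡ -10. Check v ∈ {∞, 2, 3, 5, 7, 11, 13, 17, 23}.
v=17: a=17^1·(≡16), b=17^2·(≡11) mod 17; (16|17)=+1, (11|17)=-1; (−1)^{1·2·8}·(+1)^2·(-1)^1 = -1.
v=3: a=3^-3·(≡2), b=3^-4·(≡2) mod 3; (2|3)=-1, (2|3)=-1; (−1)^{-3·-4·1}·(-1)^-4·(-1)^-3 = -1.
v=2: v_2(a)=1, v_2(b)=-11; units ≡ 5, 3 (mod 8); ε·ε+αω+βω = 0·1+1·1+-11·1 ≡ 0  ⇒  (a,b)_2 = +1.
v=13: a=13^0·(≡4), b=13^4·(≡10) mod 13; (4|13)=+1, (10|13)=+1; (−1)^{0·4·6}·(+1)^4·(+1)^0 = +1.
v=23: a=23^0·(≡7), b=23^2·(≡3) mod 23; (7|23)=-1, (3|23)=+1; (−1)^{0·2·11}·(-1)^2·(+1)^0 = +1.
v=11: a=11^-1·(≡3), b=11^0·(≡3) mod 11; (3|11)=+1, (3|11)=+1; (−1)^{-1·0·5}·(+1)^0·(+1)^-1 = +1.
v=7: a=7^3·(≡1), b=7^2·(≡2) mod 7; (1|7)=+1, (2|7)=+1; (−1)^{3·2·3}·(+1)^2·(+1)^3 = +1.
v=5: a=5^-1·(≡4), b=5^5·(≡2) mod 5; (4|5)=+1, (2|5)=-1; (−1)^{-1·5·2}·(+1)^5·(-1)^-1 = -1.
v=∞: -39270 < 0 and -10 < 0  ⇒  (a,b)_∞ = -1.
(-39270, -10 / ℚ) ramifies at {3, 5, 17, ∞}: a division algebra.

[3, 5, 17, inf]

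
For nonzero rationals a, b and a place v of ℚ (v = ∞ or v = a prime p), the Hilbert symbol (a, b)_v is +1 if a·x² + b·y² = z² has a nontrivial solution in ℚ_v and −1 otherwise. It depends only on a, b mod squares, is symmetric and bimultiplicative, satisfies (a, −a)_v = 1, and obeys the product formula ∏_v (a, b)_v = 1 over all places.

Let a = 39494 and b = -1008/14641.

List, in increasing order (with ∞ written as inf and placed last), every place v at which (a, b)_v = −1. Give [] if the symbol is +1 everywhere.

[13, 31]

Mod squares: a ≡ 806, b ≡ -7. Check v ∈ {∞, 2, 3, 7, 11, 13, 31}.
v=3: a=3^0·(≡2), b=3^2·(≡2) mod 3; (2|3)=-1, (2|3)=-1; (−1)^{0·2·1}·(-1)^2·(-1)^0 = +1.
v=∞: 806 > 0 and -7 < 0  ⇒  (a,b)_∞ = +1.
v=2: v_2(a)=1, v_2(b)=4; units ≡ 3, 1 (mod 8); ε·ε+αω+βω = 1·0+1·0+4·1 ≡ 0  ⇒  (a,b)_2 = +1.
v=13: a=13^1·(≡9), b=13^0·(≡2) mod 13; (9|13)=+1, (2|13)=-1; (−1)^{1·0·6}·(+1)^0·(-1)^1 = -1.
v=31: a=31^1·(≡3), b=31^0·(≡12) mod 31; (3|31)=-1, (12|31)=-1; (−1)^{1·0·15}·(-1)^0·(-1)^1 = -1.
v=7: a=7^2·(≡1), b=7^1·(≡6) mod 7; (1|7)=+1, (6|7)=-1; (−1)^{2·1·3}·(+1)^1·(-1)^2 = +1.
v=11: a=11^0·(≡4), b=11^-4·(≡4) mod 11; (4|11)=+1, (4|11)=+1; (−1)^{0·-4·5}·(+1)^-4·(+1)^0 = +1.
Ram(806, -7) = {13, 31}; no ℚ_13-point on the conic.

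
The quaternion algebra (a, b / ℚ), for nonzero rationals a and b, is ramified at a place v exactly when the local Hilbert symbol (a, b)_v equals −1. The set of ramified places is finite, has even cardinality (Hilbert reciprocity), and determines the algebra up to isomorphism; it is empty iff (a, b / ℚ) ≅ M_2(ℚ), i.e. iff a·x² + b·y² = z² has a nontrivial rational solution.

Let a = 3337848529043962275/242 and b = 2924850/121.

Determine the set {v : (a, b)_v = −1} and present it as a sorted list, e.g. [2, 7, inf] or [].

(a, b) ≡ (78034998, 116994) mod (ℚ^×)²; places V = {2, 3, 5, 11, 17, 23, 29, 31, 37, ∞}.
(a,b)_3: α=3, u≡1; β=1, v≡1 (mod 3); (1|3)=+1, (1|3)=+1; sign (−1)^1·+1^1·+1^3 = -1.
(a,b)_17: α=3, u≡7; β=1, v≡5 (mod 17); (7|17)=-1, (5|17)=-1; sign (−1)^0·-1^1·-1^3 = +1.
(a,b)_31: α=3, u≡30; β=1, v≡15 (mod 31); (30|31)=-1, (15|31)=-1; sign (−1)^1·-1^1·-1^3 = -1.
(a,b)_11: α=-2, u≡6; β=-2, v≡5 (mod 11); (6|11)=-1, (5|11)=+1; sign (−1)^0·-1^-2·+1^-2 = +1.
(a,b)_∞: sgn(78034998)=+, sgn(116994)=+, so +1.
(a,b)_23: α=1, u≡6; β=0, v≡13 (mod 23); (6|23)=+1, (13|23)=+1; sign (−1)^0·+1^0·+1^1 = +1.
(a,b)_37: α=3, u≡8; β=1, v≡24 (mod 37); (8|37)=-1, (24|37)=-1; sign (−1)^0·-1^1·-1^3 = +1.
(a,b)_2: α=-1, β=1; u≡3, v≡1 (mod 8); ε(u)ε(v)=1·0, αω(v)=-1·0, βω(u)=1·1; sum ≡ 1  ⇒  -1.
(a,b)_5: α=2, u≡3; β=2, v≡4 (mod 5); (3|5)=-1, (4|5)=+1; sign (−1)^0·-1^2·+1^2 = +1.
(a,b)_29: α=1, u≡26; β=0, v≡11 (mod 29); (26|29)=-1, (11|29)=-1; sign (−1)^0·-1^0·-1^1 = -1.
|Ram(78034998, 116994)| = 4, even; anisotropic at {2, 3, 29, 31}.

[2, 3, 29, 31]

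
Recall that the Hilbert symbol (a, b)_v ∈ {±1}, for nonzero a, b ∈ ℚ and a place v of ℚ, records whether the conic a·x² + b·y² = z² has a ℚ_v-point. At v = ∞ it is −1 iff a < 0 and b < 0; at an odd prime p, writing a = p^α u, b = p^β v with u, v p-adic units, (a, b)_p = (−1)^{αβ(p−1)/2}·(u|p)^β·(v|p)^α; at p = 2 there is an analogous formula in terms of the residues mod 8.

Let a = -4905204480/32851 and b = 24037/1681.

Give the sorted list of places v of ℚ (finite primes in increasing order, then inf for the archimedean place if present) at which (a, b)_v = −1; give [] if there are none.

Mod squares: a ≡ -177905, b ≡ 13. Check v ∈ {∞, 2, 3, 5, 7, 11, 13, 17, 19, 23, 41, 43}.
v=23: a=23^1·(≡9), b=23^0·(≡1) mod 23; (9|23)=+1, (1|23)=+1; (−1)^{1·0·11}·(+1)^0·(+1)^1 = +1.
v=11: a=11^2·(≡5), b=11^0·(≡10) mod 11; (5|11)=+1, (10|11)=-1; (−1)^{2·0·5}·(+1)^0·(-1)^2 = +1.
v=∞: -177905 < 0 and 13 > 0  ⇒  (a,b)_∞ = +1.
v=3: a=3^4·(≡1), b=3^0·(≡1) mod 3; (1|3)=+1, (1|3)=+1; (−1)^{4·0·1}·(+1)^0·(+1)^4 = +1.
v=5: a=5^1·(≡4), b=5^0·(≡2) mod 5; (4|5)=+1, (2|5)=-1; (−1)^{1·0·2}·(+1)^0·(-1)^1 = -1.
v=43: a=43^0·(≡34), b=43^2·(≡14) mod 43; (34|43)=-1, (14|43)=+1; (−1)^{0·2·21}·(-1)^2·(+1)^0 = +1.
v=19: a=19^-2·(≡4), b=19^0·(≡15) mod 19; (4|19)=+1, (15|19)=-1; (−1)^{-2·0·9}·(+1)^0·(-1)^-2 = +1.
v=17: a=17^1·(≡10), b=17^0·(≡9) mod 17; (10|17)=-1, (9|17)=+1; (−1)^{1·0·8}·(-1)^0·(+1)^1 = +1.
v=7: a=7^-1·(≡2), b=7^0·(≡6) mod 7; (2|7)=+1, (6|7)=-1; (−1)^{-1·0·3}·(+1)^0·(-1)^-1 = -1.
v=13: a=13^-1·(≡9), b=13^1·(≡4) mod 13; (9|13)=+1, (4|13)=+1; (−1)^{-1·1·6}·(+1)^1·(+1)^-1 = +1.
v=2: v_2(a)=8, v_2(b)=0; units ≡ 7, 5 (mod 8); ε·ε+αω+βω = 1·0+8·1+0·0 ≡ 0  ⇒  (a,b)_2 = +1.
v=41: a=41^0·(≡26), b=41^-2·(≡11) mod 41; (26|41)=-1, (11|41)=-1; (−1)^{0·-2·20}·(-1)^-2·(-1)^0 = +1.
|Ram(-177905, 13)| = 2, even; anisotropic at {5, 7}.

[5, 7]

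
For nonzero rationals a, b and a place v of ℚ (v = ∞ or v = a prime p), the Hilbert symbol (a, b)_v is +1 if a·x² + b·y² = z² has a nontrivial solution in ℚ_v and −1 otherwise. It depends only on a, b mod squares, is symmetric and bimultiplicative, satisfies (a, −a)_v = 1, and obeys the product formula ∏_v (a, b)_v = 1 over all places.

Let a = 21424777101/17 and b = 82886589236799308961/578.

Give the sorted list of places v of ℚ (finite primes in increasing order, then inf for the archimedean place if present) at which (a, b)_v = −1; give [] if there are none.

[2, 13]

(a, b) ≡ (357, 2002) mod (ℚ^×)²; places V = {2, 3, 7, 11, 13, 17, ∞}.
(a,b)_11: α=0, u≡4; β=3, v≡8 (mod 11); (4|11)=+1, (8|11)=-1; sign (−1)^0·+1^3·-1^0 = +1.
(a,b)_2: α=0, β=-1; u≡5, v≡1 (mod 8); ε(u)ε(v)=0·0, αω(v)=0·0, βω(u)=-1·1; sum ≡ 1  ⇒  -1.
(a,b)_7: α=3, u≡1; β=5, v≡6 (mod 7); (1|7)=+1, (6|7)=-1; sign (−1)^1·+1^5·-1^3 = +1.
(a,b)_∞: sgn(357)=+, sgn(2002)=+, so +1.
(a,b)_13: α=4, u≡7; β=7, v≡8 (mod 13); (7|13)=-1, (8|13)=-1; sign (−1)^0·-1^7·-1^4 = -1.
(a,b)_3: α=7, u≡2; β=10, v≡1 (mod 3); (2|3)=-1, (1|3)=+1; sign (−1)^0·-1^10·+1^7 = +1.
(a,b)_17: α=-1, u≡16; β=-2, v≡13 (mod 17); (16|17)=+1, (13|17)=+1; sign (−1)^0·+1^-2·+1^-1 = +1.
(357, 2002 / ℚ) ramifies at {2, 13}: a division algebra.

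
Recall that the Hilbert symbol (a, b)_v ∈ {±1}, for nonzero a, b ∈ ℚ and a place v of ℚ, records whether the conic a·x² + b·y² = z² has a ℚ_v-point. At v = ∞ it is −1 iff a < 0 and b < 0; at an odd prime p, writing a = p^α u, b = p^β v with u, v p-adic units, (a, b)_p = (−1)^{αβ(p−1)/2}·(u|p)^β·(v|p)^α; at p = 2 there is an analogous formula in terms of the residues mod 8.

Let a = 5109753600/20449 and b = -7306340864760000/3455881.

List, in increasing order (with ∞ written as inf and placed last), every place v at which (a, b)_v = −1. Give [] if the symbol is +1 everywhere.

[19, 29]

Mod squares: a ≡ 88711, b ≡ -19. Check v ∈ {∞, 2, 3, 5, 7, 11, 13, 19, 23, 29}.
v=11: a=11^-2·(≡7), b=11^-2·(≡5) mod 11; (7|11)=-1, (5|11)=+1; (−1)^{-2·-2·5}·(-1)^-2·(+1)^-2 = +1.
v=29: a=29^1·(≡21), b=29^2·(≡19) mod 29; (21|29)=-1, (19|29)=-1; (−1)^{1·2·14}·(-1)^2·(-1)^1 = -1.
v=19: a=19^1·(≡8), b=19^1·(≡12) mod 19; (8|19)=-1, (12|19)=-1; (−1)^{1·1·9}·(-1)^1·(-1)^1 = -1.
v=13: a=13^-2·(≡4), b=13^-4·(≡7) mod 13; (4|13)=+1, (7|13)=-1; (−1)^{-2·-4·6}·(+1)^-4·(-1)^-2 = +1.
v=7: a=7^1·(≡6), b=7^4·(≡2) mod 7; (6|7)=-1, (2|7)=+1; (−1)^{1·4·3}·(-1)^4·(+1)^1 = +1.
v=5: a=5^2·(≡1), b=5^4·(≡4) mod 5; (1|5)=+1, (4|5)=+1; (−1)^{2·4·2}·(+1)^4·(+1)^2 = +1.
v=23: a=23^1·(≡18), b=23^2·(≡2) mod 23; (18|23)=+1, (2|23)=+1; (−1)^{1·2·11}·(+1)^2·(+1)^1 = +1.
v=2: v_2(a)=8, v_2(b)=6; units ≡ 7, 5 (mod 8); ε·ε+αω+βω = 1·0+8·1+6·0 ≡ 0  ⇒  (a,b)_2 = +1.
v=3: a=3^2·(≡1), b=3^2·(≡2) mod 3; (1|3)=+1, (2|3)=-1; (−1)^{2·2·1}·(+1)^2·(-1)^2 = +1.
v=∞: 88711 > 0 and -19 < 0  ⇒  (a,b)_∞ = +1.
(88711, -19 / ℚ) ramifies at {19, 29}: a division algebra.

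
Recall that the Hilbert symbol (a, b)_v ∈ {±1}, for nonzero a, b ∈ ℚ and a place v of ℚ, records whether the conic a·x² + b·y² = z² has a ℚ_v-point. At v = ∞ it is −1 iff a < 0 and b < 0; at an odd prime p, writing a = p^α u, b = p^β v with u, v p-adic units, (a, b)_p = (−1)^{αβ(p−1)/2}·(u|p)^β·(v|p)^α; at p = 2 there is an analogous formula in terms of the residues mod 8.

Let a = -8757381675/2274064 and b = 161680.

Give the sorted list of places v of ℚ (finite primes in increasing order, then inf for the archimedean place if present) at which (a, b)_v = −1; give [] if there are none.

Mod squares: a ≡ -19803, b ≡ 10105. Check v ∈ {∞, 2, 3, 5, 7, 13, 19, 23, 29, 41, 43, 47}.
v=19: a=19^2·(≡8), b=19^0·(≡9) mod 19; (8|19)=-1, (9|19)=+1; (−1)^{2·0·9}·(-1)^0·(+1)^2 = +1.
v=23: a=23^1·(≡18), b=23^0·(≡13) mod 23; (18|23)=+1, (13|23)=+1; (−1)^{1·0·11}·(+1)^0·(+1)^1 = +1.
v=∞: -19803 < 0 and 10105 > 0  ⇒  (a,b)_∞ = +1.
v=2: v_2(a)=-4, v_2(b)=4; units ≡ 5, 1 (mod 8); ε·ε+αω+βω = 0·0+-4·0+4·1 ≡ 0  ⇒  (a,b)_2 = +1.
v=13: a=13^-2·(≡10), b=13^0·(≡12) mod 13; (10|13)=+1, (12|13)=+1; (−1)^{-2·0·6}·(+1)^0·(+1)^-2 = +1.
v=3: a=3^1·(≡2), b=3^0·(≡1) mod 3; (2|3)=-1, (1|3)=+1; (−1)^{1·0·1}·(-1)^0·(+1)^1 = +1.
v=5: a=5^2·(≡2), b=5^1·(≡1) mod 5; (2|5)=-1, (1|5)=+1; (−1)^{2·1·2}·(-1)^1·(+1)^2 = -1.
v=47: a=47^0·(≡45), b=47^1·(≡9) mod 47; (45|47)=-1, (9|47)=+1; (−1)^{0·1·23}·(-1)^1·(+1)^0 = -1.
v=7: a=7^3·(≡6), b=7^0·(≡1) mod 7; (6|7)=-1, (1|7)=+1; (−1)^{3·0·3}·(-1)^0·(+1)^3 = +1.
v=41: a=41^1·(≡9), b=41^0·(≡17) mod 41; (9|41)=+1, (17|41)=-1; (−1)^{1·0·20}·(+1)^0·(-1)^1 = -1.
v=43: a=43^0·(≡5), b=43^1·(≡19) mod 43; (5|43)=-1, (19|43)=-1; (−1)^{0·1·21}·(-1)^1·(-1)^0 = -1.
v=29: a=29^-2·(≡23), b=29^0·(≡5) mod 29; (23|29)=+1, (5|29)=+1; (−1)^{-2·0·14}·(+1)^0·(+1)^-2 = +1.
(-19803, 10105 / ℚ) ramifies at {5, 41, 43, 47}: a division algebra.

[5, 41, 43, 47]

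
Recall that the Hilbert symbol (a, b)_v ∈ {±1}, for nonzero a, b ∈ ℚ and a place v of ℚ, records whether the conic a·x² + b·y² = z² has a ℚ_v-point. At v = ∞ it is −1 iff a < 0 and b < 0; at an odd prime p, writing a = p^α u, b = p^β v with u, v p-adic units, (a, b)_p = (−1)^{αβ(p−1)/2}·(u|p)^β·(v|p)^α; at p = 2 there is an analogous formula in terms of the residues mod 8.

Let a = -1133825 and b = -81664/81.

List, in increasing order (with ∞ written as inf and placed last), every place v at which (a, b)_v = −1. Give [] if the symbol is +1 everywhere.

[7, 29, 31, inf]

Mod squares: a ≡ -45353, b ≡ -319. Check v ∈ {∞, 2, 3, 5, 7, 11, 19, 29, 31}.
v=19: a=19^1·(≡4), b=19^0·(≡11) mod 19; (4|19)=+1, (11|19)=+1; (−1)^{1·0·9}·(+1)^0·(+1)^1 = +1.
v=29: a=29^0·(≡17), b=29^1·(≡15) mod 29; (17|29)=-1, (15|29)=-1; (−1)^{0·1·14}·(-1)^1·(-1)^0 = -1.
v=5: a=5^2·(≡2), b=5^0·(≡1) mod 5; (2|5)=-1, (1|5)=+1; (−1)^{2·0·2}·(-1)^0·(+1)^2 = +1.
v=2: v_2(a)=0, v_2(b)=8; units ≡ 7, 1 (mod 8); ε·ε+αω+βω = 1·0+0·0+8·0 ≡ 0  ⇒  (a,b)_2 = +1.
v=3: a=3^0·(≡1), b=3^-4·(≡2) mod 3; (1|3)=+1, (2|3)=-1; (−1)^{0·-4·1}·(+1)^-4·(-1)^0 = +1.
v=7: a=7^1·(≡5), b=7^0·(≡3) mod 7; (5|7)=-1, (3|7)=-1; (−1)^{1·0·3}·(-1)^0·(-1)^1 = -1.
v=∞: -45353 < 0 and -319 < 0  ⇒  (a,b)_∞ = -1.
v=11: a=11^1·(≡6), b=11^1·(≡3) mod 11; (6|11)=-1, (3|11)=+1; (−1)^{1·1·5}·(-1)^1·(+1)^1 = +1.
v=31: a=31^1·(≡5), b=31^0·(≡6) mod 31; (5|31)=+1, (6|31)=-1; (−1)^{1·0·15}·(+1)^0·(-1)^1 = -1.
|Ram(-45353, -319)| = 4, even; anisotropic at {7, 29, 31, ∞}.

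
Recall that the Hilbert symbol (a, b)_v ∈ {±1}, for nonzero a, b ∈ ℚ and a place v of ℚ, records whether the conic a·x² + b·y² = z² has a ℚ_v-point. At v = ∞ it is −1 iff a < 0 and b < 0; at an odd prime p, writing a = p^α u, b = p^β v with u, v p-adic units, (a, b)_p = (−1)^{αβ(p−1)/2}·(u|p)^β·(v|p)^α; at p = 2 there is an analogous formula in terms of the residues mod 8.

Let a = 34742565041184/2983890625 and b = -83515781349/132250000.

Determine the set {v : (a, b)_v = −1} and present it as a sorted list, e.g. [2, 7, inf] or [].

(a, b) ≡ (546, -21) mod (ℚ^×)²; places V = {2, 3, 5, 7, 11, 13, 19, 23, ∞}.
(a,b)_3: α=5, u≡2; β=5, v≡2 (mod 3); (2|3)=-1, (2|3)=-1; sign (−1)^1·-1^5·-1^5 = -1.
(a,b)_23: α=-2, u≡22; β=-2, v≡12 (mod 23); (22|23)=-1, (12|23)=+1; sign (−1)^0·-1^-2·+1^-2 = +1.
(a,b)_7: α=5, u≡1; β=5, v≡4 (mod 7); (1|7)=+1, (4|7)=+1; sign (−1)^1·+1^5·+1^5 = -1.
(a,b)_5: α=-6, u≡1; β=-6, v≡4 (mod 5); (1|5)=+1, (4|5)=+1; sign (−1)^0·+1^-6·+1^-6 = +1.
(a,b)_11: α=2, u≡8; β=2, v≡5 (mod 11); (8|11)=-1, (5|11)=+1; sign (−1)^0·-1^2·+1^2 = +1.
(a,b)_19: α=-2, u≡8; β=0, v≡5 (mod 19); (8|19)=-1, (5|19)=+1; sign (−1)^0·-1^0·+1^-2 = +1.
(a,b)_13: α=3, u≡10; β=2, v≡6 (mod 13); (10|13)=+1, (6|13)=-1; sign (−1)^0·+1^2·-1^3 = -1.
(a,b)_∞: sgn(546)=+, sgn(-21)=−, so +1.
(a,b)_2: α=5, β=-4; u≡1, v≡3 (mod 8); ε(u)ε(v)=0·1, αω(v)=5·1, βω(u)=-4·0; sum ≡ 1  ⇒  -1.
(546, -21 / ℚ) ramifies at {2, 3, 7, 13}: a division algebra.

[2, 3, 7, 13]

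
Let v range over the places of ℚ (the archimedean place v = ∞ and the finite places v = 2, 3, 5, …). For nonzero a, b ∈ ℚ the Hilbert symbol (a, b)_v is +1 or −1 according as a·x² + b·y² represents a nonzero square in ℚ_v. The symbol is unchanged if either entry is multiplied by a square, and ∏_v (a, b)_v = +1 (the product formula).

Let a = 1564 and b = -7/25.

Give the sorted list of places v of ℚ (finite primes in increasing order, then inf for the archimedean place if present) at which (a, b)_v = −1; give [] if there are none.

Mod squares: a ≡ 391, b ≡ -7. Check v ∈ {∞, 2, 5, 7, 17, 23}.
v=17: a=17^1·(≡7), b=17^0·(≡14) mod 17; (7|17)=-1, (14|17)=-1; (−1)^{1·0·8}·(-1)^0·(-1)^1 = -1.
v=7: a=7^0·(≡3), b=7^1·(≡5) mod 7; (3|7)=-1, (5|7)=-1; (−1)^{0·1·3}·(-1)^1·(-1)^0 = -1.
v=5: a=5^0·(≡4), b=5^-2·(≡3) mod 5; (4|5)=+1, (3|5)=-1; (−1)^{0·-2·2}·(+1)^-2·(-1)^0 = +1.
v=∞: 391 > 0 and -7 < 0  ⇒  (a,b)_∞ = +1.
v=23: a=23^1·(≡22), b=23^0·(≡8) mod 23; (22|23)=-1, (8|23)=+1; (−1)^{1·0·11}·(-1)^0·(+1)^1 = +1.
v=2: v_2(a)=2, v_2(b)=0; units ≡ 7, 1 (mod 8); ε·ε+αω+βω = 1·0+2·0+0·0 ≡ 0  ⇒  (a,b)_2 = +1.
|Ram(391, -7)| = 2, even; anisotropic at {7, 17}.

[7, 17]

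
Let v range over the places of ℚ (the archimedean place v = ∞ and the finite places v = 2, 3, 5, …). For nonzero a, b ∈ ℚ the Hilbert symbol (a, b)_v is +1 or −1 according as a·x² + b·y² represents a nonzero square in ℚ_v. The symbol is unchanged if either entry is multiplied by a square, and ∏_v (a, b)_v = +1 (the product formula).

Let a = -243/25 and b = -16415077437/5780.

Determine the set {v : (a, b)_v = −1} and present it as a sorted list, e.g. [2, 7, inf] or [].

Mod squares: a ≡ -3, b ≡ -103385. Check v ∈ {∞, 2, 3, 5, 11, 17, 23, 29, 31}.
v=∞: -3 < 0 and -103385 < 0  ⇒  (a,b)_∞ = -1.
v=3: a=3^5·(≡2), b=3^8·(≡1) mod 3; (2|3)=-1, (1|3)=+1; (−1)^{5·8·1}·(-1)^8·(+1)^5 = +1.
v=29: a=29^0·(≡10), b=29^1·(≡8) mod 29; (10|29)=-1, (8|29)=-1; (−1)^{0·1·14}·(-1)^1·(-1)^0 = -1.
v=31: a=31^0·(≡25), b=31^1·(≡11) mod 31; (25|31)=+1, (11|31)=-1; (−1)^{0·1·15}·(+1)^1·(-1)^0 = +1.
v=11: a=11^0·(≡7), b=11^2·(≡3) mod 11; (7|11)=-1, (3|11)=+1; (−1)^{0·2·5}·(-1)^2·(+1)^0 = +1.
v=23: a=23^0·(≡5), b=23^1·(≡16) mod 23; (5|23)=-1, (16|23)=+1; (−1)^{0·1·11}·(-1)^1·(+1)^0 = -1.
v=2: v_2(a)=0, v_2(b)=-2; units ≡ 5, 7 (mod 8); ε·ε+αω+βω = 0·1+0·0+-2·1 ≡ 0  ⇒  (a,b)_2 = +1.
v=5: a=5^-2·(≡2), b=5^-1·(≡3) mod 5; (2|5)=-1, (3|5)=-1; (−1)^{-2·-1·2}·(-1)^-1·(-1)^-2 = -1.
v=17: a=17^0·(≡10), b=17^-2·(≡9) mod 17; (10|17)=-1, (9|17)=+1; (−1)^{0·-2·8}·(-1)^-2·(+1)^0 = +1.
Ram(-3, -103385) = {5, 23, 29, ∞}; no ℚ_5-point on the conic.

[5, 23, 29, inf]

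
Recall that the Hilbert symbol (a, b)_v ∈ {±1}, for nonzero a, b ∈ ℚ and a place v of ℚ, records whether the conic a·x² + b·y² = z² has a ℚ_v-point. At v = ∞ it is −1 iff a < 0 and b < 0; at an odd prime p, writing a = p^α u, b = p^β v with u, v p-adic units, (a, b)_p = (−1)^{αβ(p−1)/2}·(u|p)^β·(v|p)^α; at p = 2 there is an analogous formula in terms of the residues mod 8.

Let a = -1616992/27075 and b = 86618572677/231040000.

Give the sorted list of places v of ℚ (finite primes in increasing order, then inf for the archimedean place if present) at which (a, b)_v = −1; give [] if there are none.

[2, 13]

Mod squares: a ≡ -1794, b ≡ 13. Check v ∈ {∞, 2, 3, 5, 7, 13, 19, 23}.
v=13: a=13^3·(≡2), b=13^5·(≡12) mod 13; (2|13)=-1, (12|13)=+1; (−1)^{3·5·6}·(-1)^5·(+1)^3 = -1.
v=19: a=19^-2·(≡16), b=19^-2·(≡15) mod 19; (16|19)=+1, (15|19)=-1; (−1)^{-2·-2·9}·(+1)^-2·(-1)^-2 = +1.
v=3: a=3^-1·(≡2), b=3^2·(≡1) mod 3; (2|3)=-1, (1|3)=+1; (−1)^{-1·2·1}·(-1)^2·(+1)^-1 = +1.
v=23: a=23^1·(≡19), b=23^2·(≡12) mod 23; (19|23)=-1, (12|23)=+1; (−1)^{1·2·11}·(-1)^2·(+1)^1 = +1.
v=5: a=5^-2·(≡1), b=5^-4·(≡3) mod 5; (1|5)=+1, (3|5)=-1; (−1)^{-2·-4·2}·(+1)^-4·(-1)^-2 = +1.
v=2: v_2(a)=5, v_2(b)=-10; units ≡ 7, 5 (mod 8); ε·ε+αω+βω = 1·0+5·1+-10·0 ≡ 1  ⇒  (a,b)_2 = -1.
v=7: a=7^0·(≡6), b=7^2·(≡3) mod 7; (6|7)=-1, (3|7)=-1; (−1)^{0·2·3}·(-1)^2·(-1)^0 = +1.
v=∞: -1794 < 0 and 13 > 0  ⇒  (a,b)_∞ = +1.
|Ram(-1794, 13)| = 2, even; anisotropic at {2, 13}.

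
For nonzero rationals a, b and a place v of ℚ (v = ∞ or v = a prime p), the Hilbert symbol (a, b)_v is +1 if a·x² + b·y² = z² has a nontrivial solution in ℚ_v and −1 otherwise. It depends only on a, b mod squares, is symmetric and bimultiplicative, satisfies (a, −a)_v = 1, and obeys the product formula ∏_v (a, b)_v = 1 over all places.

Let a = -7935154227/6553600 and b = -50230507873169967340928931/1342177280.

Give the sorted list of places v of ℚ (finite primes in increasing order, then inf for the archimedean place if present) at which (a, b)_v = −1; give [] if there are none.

[5, 31, 41, inf]

(a, b) ≡ (-16523, -88645895) mod (ℚ^×)²; places V = {2, 3, 5, 7, 11, 13, 29, 31, 37, 41, ∞}.
(a,b)_31: α=1, u≡19; β=3, v≡8 (mod 31); (19|31)=+1, (8|31)=+1; sign (−1)^1·+1^3·+1^1 = -1.
(a,b)_11: α=2, u≡10; β=2, v≡4 (mod 11); (10|11)=-1, (4|11)=+1; sign (−1)^0·-1^2·+1^2 = +1.
(a,b)_2: α=-18, β=-28; u≡5, v≡1 (mod 8); ε(u)ε(v)=0·0, αω(v)=-18·0, βω(u)=-28·1; sum ≡ 0  ⇒  +1.
(a,b)_5: α=-2, u≡2; β=-1, v≡4 (mod 5); (2|5)=-1, (4|5)=+1; sign (−1)^0·-1^-1·+1^-2 = -1.
(a,b)_∞: sgn(-16523)=−, sgn(-88645895)=−, so -1.
(a,b)_7: α=2, u≡1; β=6, v≡6 (mod 7); (1|7)=+1, (6|7)=-1; sign (−1)^0·+1^6·-1^2 = +1.
(a,b)_41: α=1, u≡13; β=3, v≡18 (mod 41); (13|41)=-1, (18|41)=+1; sign (−1)^0·-1^3·+1^1 = -1.
(a,b)_37: α=0, u≡10; β=1, v≡11 (mod 37); (10|37)=+1, (11|37)=+1; sign (−1)^0·+1^1·+1^0 = +1.
(a,b)_29: α=0, u≡25; β=1, v≡2 (mod 29); (25|29)=+1, (2|29)=-1; sign (−1)^0·+1^1·-1^0 = +1.
(a,b)_3: α=4, u≡1; β=6, v≡1 (mod 3); (1|3)=+1, (1|3)=+1; sign (−1)^0·+1^6·+1^4 = +1.
(a,b)_13: α=1, u≡9; β=3, v≡12 (mod 13); (9|13)=+1, (12|13)=+1; sign (−1)^0·+1^3·+1^1 = +1.
(-16523, -88645895 / ℚ) ramifies at {5, 31, 41, ∞}: a division algebra.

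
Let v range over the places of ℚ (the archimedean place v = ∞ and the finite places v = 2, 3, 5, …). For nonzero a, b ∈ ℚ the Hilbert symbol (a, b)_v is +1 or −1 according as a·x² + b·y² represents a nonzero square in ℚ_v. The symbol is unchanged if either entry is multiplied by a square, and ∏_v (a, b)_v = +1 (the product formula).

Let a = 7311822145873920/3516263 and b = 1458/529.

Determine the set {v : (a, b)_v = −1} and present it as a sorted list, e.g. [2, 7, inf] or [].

Mod squares: a ≡ 7704310, b ≡ 2. Check v ∈ {∞, 2, 3, 5, 17, 19, 23, 41, 43}.
v=3: a=3^10·(≡1), b=3^6·(≡2) mod 3; (1|3)=+1, (2|3)=-1; (−1)^{10·6·1}·(+1)^6·(-1)^10 = +1.
v=19: a=19^3·(≡5), b=19^0·(≡8) mod 19; (5|19)=+1, (8|19)=-1; (−1)^{3·0·9}·(+1)^0·(-1)^3 = -1.
v=5: a=5^1·(≡3), b=5^0·(≡2) mod 5; (3|5)=-1, (2|5)=-1; (−1)^{1·0·2}·(-1)^0·(-1)^1 = -1.
v=41: a=41^1·(≡26), b=41^0·(≡25) mod 41; (26|41)=-1, (25|41)=+1; (−1)^{1·0·20}·(-1)^0·(+1)^1 = +1.
v=∞: 7704310 > 0 and 2 > 0  ⇒  (a,b)_∞ = +1.
v=17: a=17^-2·(≡10), b=17^0·(≡15) mod 17; (10|17)=-1, (15|17)=+1; (−1)^{-2·0·8}·(-1)^0·(+1)^-2 = +1.
v=2: v_2(a)=11, v_2(b)=1; units ≡ 3, 1 (mod 8); ε·ε+αω+βω = 1·0+11·0+1·1 ≡ 1  ⇒  (a,b)_2 = -1.
v=43: a=43^1·(≡19), b=43^0·(≡3) mod 43; (19|43)=-1, (3|43)=-1; (−1)^{1·0·21}·(-1)^0·(-1)^1 = -1.
v=23: a=23^-3·(≡22), b=23^-2·(≡9) mod 23; (22|23)=-1, (9|23)=+1; (−1)^{-3·-2·11}·(-1)^-2·(+1)^-3 = +1.
|Ram(7704310, 2)| = 4, even; anisotropic at {2, 5, 19, 43}.

[2, 5, 19, 43]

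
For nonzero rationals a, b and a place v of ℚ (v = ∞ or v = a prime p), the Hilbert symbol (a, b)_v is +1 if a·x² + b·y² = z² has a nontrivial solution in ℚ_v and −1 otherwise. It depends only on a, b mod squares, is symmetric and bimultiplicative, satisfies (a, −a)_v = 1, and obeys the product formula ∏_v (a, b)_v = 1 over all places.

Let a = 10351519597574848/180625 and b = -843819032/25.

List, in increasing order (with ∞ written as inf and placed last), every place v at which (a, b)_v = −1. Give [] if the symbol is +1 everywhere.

Mod squares: a ≡ 8323, b ≡ -250838. Check v ∈ {∞, 2, 5, 7, 11, 17, 19, 23, 29, 41}.
v=23: a=23^2·(≡15), b=23^1·(≡11) mod 23; (15|23)=-1, (11|23)=-1; (−1)^{2·1·11}·(-1)^1·(-1)^2 = -1.
v=19: a=19^2·(≡4), b=19^1·(≡10) mod 19; (4|19)=+1, (10|19)=-1; (−1)^{2·1·9}·(+1)^1·(-1)^2 = +1.
v=5: a=5^-4·(≡2), b=5^-2·(≡3) mod 5; (2|5)=-1, (3|5)=-1; (−1)^{-4·-2·2}·(-1)^-2·(-1)^-4 = +1.
v=2: v_2(a)=6, v_2(b)=3; units ≡ 3, 5 (mod 8); ε·ε+αω+βω = 1·0+6·1+3·1 ≡ 1  ⇒  (a,b)_2 = -1.
v=41: a=41^1·(≡8), b=41^1·(≡37) mod 41; (8|41)=+1, (37|41)=+1; (−1)^{1·1·20}·(+1)^1·(+1)^1 = +1.
v=7: a=7^1·(≡6), b=7^1·(≡6) mod 7; (6|7)=-1, (6|7)=-1; (−1)^{1·1·3}·(-1)^1·(-1)^1 = -1.
v=17: a=17^-2·(≡5), b=17^0·(≡5) mod 17; (5|17)=-1, (5|17)=-1; (−1)^{-2·0·8}·(-1)^0·(-1)^-2 = +1.
v=11: a=11^2·(≡6), b=11^0·(≡7) mod 11; (6|11)=-1, (7|11)=-1; (−1)^{2·0·5}·(-1)^0·(-1)^2 = +1.
v=29: a=29^3·(≡8), b=29^2·(≡17) mod 29; (8|29)=-1, (17|29)=-1; (−1)^{3·2·14}·(-1)^2·(-1)^3 = -1.
v=∞: 8323 > 0 and -250838 < 0  ⇒  (a,b)_∞ = +1.
|Ram(8323, -250838)| = 4, even; anisotropic at {2, 7, 23, 29}.

[2, 7, 23, 29]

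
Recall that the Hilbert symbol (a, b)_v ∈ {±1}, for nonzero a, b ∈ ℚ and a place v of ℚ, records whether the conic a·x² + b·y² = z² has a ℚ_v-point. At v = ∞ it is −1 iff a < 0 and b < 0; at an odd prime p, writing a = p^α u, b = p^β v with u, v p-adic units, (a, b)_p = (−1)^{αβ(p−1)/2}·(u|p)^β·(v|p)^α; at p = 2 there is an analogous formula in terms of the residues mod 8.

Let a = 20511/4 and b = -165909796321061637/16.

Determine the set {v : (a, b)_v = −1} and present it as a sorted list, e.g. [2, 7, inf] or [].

[2, 3, 29, 53]

(a, b) ≡ (2279, -43818333) mod (ℚ^×)²; places V = {2, 3, 13, 17, 29, 43, 53, ∞}.
(a,b)_53: α=1, u≡4; β=3, v≡51 (mod 53); (4|53)=+1, (51|53)=-1; sign (−1)^0·+1^3·-1^1 = -1.
(a,b)_17: α=0, u≡15; β=1, v≡16 (mod 17); (15|17)=+1, (16|17)=+1; sign (−1)^0·+1^1·+1^0 = +1.
(a,b)_3: α=2, u≡2; β=7, v≡1 (mod 3); (2|3)=-1, (1|3)=+1; sign (−1)^0·-1^7·+1^2 = -1.
(a,b)_∞: sgn(2279)=+, sgn(-43818333)=−, so +1.
(a,b)_2: α=-2, β=-4; u≡7, v≡3 (mod 8); ε(u)ε(v)=1·1, αω(v)=-2·1, βω(u)=-4·0; sum ≡ 1  ⇒  -1.
(a,b)_43: α=1, u≡1; β=3, v≡19 (mod 43); (1|43)=+1, (19|43)=-1; sign (−1)^1·+1^3·-1^1 = +1.
(a,b)_29: α=0, u≡2; β=1, v≡12 (mod 29); (2|29)=-1, (12|29)=-1; sign (−1)^0·-1^1·-1^0 = -1.
(a,b)_13: α=0, u≡9; β=1, v≡12 (mod 13); (9|13)=+1, (12|13)=+1; sign (−1)^0·+1^1·+1^0 = +1.
|Ram(2279, -43818333)| = 4, even; anisotropic at {2, 3, 29, 53}.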